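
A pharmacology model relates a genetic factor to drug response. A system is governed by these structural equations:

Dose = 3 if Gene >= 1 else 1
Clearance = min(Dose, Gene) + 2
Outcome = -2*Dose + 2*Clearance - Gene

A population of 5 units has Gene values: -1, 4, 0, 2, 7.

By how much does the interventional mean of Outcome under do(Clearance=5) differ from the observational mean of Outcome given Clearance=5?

The intervention sets Clearance=5 in all 5 units regardless of Gene. Recomputing Outcome per unit gives 9, 0, 8, 2, -3; average 3.2.
Observing Clearance=5 restricts to units where Clearance's equation naturally yields 5: Gene ∈ {4, 7}. In that subpopulation Outcome = 0, -3, mean -1.5.
Difference = 3.2 − (-1.5) = 4.7.

4.7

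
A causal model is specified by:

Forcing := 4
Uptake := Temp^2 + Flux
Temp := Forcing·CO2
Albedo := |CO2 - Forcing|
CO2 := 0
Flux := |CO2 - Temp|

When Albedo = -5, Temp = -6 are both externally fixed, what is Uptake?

The joint intervention fixes Albedo = -5, Temp = -6, removing each variable's own equation.
Flux = |CO2 - Temp|  [with CO2=0, Temp=-6]  = 6
Uptake = Temp^2 + Flux  [with Temp=-6, Flux=6]  = 42

42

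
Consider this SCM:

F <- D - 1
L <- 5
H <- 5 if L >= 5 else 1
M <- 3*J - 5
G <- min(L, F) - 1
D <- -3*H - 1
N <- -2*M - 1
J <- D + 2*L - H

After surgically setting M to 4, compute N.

do(M=4) replaces the equation M <- 3*J - 5 with the constant M = 4.
N = -2*M - 1  [with M=4]  = -9

-9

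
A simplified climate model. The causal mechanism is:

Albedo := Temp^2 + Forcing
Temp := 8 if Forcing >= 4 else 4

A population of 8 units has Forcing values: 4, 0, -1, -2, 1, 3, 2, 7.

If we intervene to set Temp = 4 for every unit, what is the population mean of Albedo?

The intervention sets Temp=4 in all 8 units regardless of Forcing. Recomputing Albedo per unit gives 20, 16, 15, 14, 17, 19, 18, 23; average 17.75.

17.75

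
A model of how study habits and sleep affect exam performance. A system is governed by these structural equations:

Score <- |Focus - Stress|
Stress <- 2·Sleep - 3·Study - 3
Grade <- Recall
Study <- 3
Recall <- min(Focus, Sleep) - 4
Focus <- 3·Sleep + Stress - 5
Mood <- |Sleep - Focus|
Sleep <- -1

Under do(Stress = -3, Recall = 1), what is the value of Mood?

Under do(Stress = -3, Recall = 1), each intervened variable's structural equation is replaced by its fixed value.
Focus = 3·Sleep + Stress - 5  [with Sleep=-1, Stress=-3]  = -11
Mood = |Sleep - Focus|  [with Sleep=-1, Focus=-11]  = 10

10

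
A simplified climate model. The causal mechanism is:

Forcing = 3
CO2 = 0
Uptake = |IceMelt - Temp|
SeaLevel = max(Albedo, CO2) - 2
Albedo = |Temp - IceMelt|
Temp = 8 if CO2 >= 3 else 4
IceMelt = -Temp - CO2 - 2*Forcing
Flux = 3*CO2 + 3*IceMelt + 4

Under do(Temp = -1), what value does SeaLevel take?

2

The intervention breaks the incoming arrows to Temp: Temp = 8 if CO2 >= 3 else 4 no longer applies, and Temp = -1.
IceMelt = -Temp - CO2 - 2*Forcing  [with Temp=-1, CO2=0, Forcing=3]  = -5
Albedo = |Temp - IceMelt|  [with Temp=-1, IceMelt=-5]  = 4
SeaLevel = max(Albedo, CO2) - 2  [with Albedo=4, CO2=0]  = 2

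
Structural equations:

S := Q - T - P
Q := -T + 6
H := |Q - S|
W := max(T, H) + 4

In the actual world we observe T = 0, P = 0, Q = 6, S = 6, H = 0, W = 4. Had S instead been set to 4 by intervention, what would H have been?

2

Intervening sets S = 4 and removes its equation (S := Q - T - P).
Q = -T + 6  [with T=0]  = 6
H = |Q - S|  [with Q=6, S=4]  = 2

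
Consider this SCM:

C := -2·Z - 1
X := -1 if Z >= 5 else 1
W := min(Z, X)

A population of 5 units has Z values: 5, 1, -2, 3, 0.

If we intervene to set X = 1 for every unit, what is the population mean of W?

0.2

do(X=1) breaks X's dependence on Z. With X=1 fixed, W across the units is 1, 1, -2, 1, 0, mean 0.2.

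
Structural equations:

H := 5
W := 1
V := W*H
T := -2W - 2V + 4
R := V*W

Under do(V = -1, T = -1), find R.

-1

Setting V = -1, T = -1 by intervention discards those variables' equations.
R = V*W  [with V=-1, W=1]  = -1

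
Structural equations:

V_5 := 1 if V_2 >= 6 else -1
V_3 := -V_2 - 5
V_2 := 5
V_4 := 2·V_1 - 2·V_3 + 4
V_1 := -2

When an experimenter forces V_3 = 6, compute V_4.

The intervention breaks the incoming arrows to V_3: V_3 := -V_2 - 5 no longer applies, and V_3 = 6.
V_4 = 2·V_1 - 2·V_3 + 4  [with V_1=-2, V_3=6]  = -12

-12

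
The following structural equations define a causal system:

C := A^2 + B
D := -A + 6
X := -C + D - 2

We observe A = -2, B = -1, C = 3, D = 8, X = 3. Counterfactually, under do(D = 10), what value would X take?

Intervening sets D = 10 and removes its equation (D := -A + 6).
C = A^2 + B  [with A=-2, B=-1]  = 3
X = -C + D - 2  [with C=3, D=10]  = 5

5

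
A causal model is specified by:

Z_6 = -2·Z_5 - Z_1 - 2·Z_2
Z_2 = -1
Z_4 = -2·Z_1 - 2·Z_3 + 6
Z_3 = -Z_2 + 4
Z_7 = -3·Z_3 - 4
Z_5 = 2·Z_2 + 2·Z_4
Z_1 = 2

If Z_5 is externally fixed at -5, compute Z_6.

The intervention breaks the incoming arrows to Z_5: Z_5 = 2·Z_2 + 2·Z_4 no longer applies, and Z_5 = -5.
Z_6 = -2·Z_5 - Z_1 - 2·Z_2  [with Z_5=-5, Z_1=2, Z_2=-1]  = 10

10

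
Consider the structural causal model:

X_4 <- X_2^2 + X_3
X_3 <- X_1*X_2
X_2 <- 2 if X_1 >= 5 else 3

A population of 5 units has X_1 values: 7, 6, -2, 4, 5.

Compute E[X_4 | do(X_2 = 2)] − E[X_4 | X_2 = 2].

-4

Under do(X_2=2), X_2's equation is replaced by X_2=2 for every unit. Per-unit X_4: 18, 16, 0, 12, 14. Mean = 12.
Observing X_2=2 restricts to units where X_2's equation naturally yields 2: X_1 ∈ {7, 6, 5}. In that subpopulation X_4 = 18, 16, 14, mean 16.
Difference = 12 − 16 = -4.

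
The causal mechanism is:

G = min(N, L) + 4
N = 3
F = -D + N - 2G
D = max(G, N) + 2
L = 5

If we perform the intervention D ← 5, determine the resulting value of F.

-16

Intervening sets D = 5 and removes its equation (D = max(G, N) + 2).
G = min(N, L) + 4  [with N=3, L=5]  = 7
F = -D + N - 2G  [with D=5, N=3, G=7]  = -16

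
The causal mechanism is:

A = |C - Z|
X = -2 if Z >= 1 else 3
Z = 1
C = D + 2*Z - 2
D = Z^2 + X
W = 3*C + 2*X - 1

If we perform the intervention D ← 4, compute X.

Under do(D=4), the mechanism D = Z^2 + X is discarded; D is fixed at 4.
Since X is not a descendant of the intervened variable, it is unaffected.
X = -2 if Z >= 1 else 3  [with Z=1]  = -2

-2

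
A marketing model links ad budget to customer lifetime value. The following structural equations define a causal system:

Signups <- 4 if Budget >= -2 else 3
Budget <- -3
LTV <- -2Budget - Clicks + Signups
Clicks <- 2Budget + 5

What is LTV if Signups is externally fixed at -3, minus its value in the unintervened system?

The intervention breaks the incoming arrows to Signups: Signups <- 4 if Budget >= -2 else 3 no longer applies, and Signups = -3.
Clicks = 2Budget + 5  [with Budget=-3]  = -1
LTV = -2Budget - Clicks + Signups  [with Budget=-3, Clicks=-1, Signups=-3]  = 4
Without intervention: Clicks = 2Budget + 5  [with Budget=-3]  = -1; Signups = 4 if Budget >= -2 else 3  [with Budget=-3]  = 3; LTV = -2Budget - Clicks + Signups  [with Budget=-3, Clicks=-1, Signups=3]  = 10.
Change = 4 − 10 = -6.

-6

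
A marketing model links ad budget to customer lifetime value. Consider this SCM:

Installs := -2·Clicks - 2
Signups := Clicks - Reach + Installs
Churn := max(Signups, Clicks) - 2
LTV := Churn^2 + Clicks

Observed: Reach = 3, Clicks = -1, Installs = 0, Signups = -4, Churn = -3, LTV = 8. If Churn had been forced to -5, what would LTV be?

24

The intervention breaks the incoming arrows to Churn: Churn := max(Signups, Clicks) - 2 no longer applies, and Churn = -5.
LTV = Churn^2 + Clicks  [with Churn=-5, Clicks=-1]  = 24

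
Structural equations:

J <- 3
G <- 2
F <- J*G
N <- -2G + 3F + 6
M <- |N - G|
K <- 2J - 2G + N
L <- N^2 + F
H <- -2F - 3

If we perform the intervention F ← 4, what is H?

The intervention breaks the incoming arrows to F: F <- J*G no longer applies, and F = 4.
H = -2F - 3  [with F=4]  = -11

-11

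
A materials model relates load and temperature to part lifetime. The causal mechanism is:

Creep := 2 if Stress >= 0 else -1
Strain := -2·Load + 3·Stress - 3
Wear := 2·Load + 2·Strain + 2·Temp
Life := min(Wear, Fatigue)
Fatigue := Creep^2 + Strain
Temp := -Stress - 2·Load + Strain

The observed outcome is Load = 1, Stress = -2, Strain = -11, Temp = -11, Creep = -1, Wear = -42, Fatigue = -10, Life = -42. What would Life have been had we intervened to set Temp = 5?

do(Temp=5) replaces the equation Temp := -Stress - 2·Load + Strain with the constant Temp = 5.
Strain = -2·Load + 3·Stress - 3  [with Load=1, Stress=-2]  = -11
Creep = 2 if Stress >= 0 else -1  [with Stress=-2]  = -1
Wear = 2·Load + 2·Strain + 2·Temp  [with Load=1, Strain=-11, Temp=5]  = -10
Fatigue = Creep^2 + Strain  [with Creep=-1, Strain=-11]  = -10
Life = min(Wear, Fatigue)  [with Wear=-10, Fatigue=-10]  = -10

-10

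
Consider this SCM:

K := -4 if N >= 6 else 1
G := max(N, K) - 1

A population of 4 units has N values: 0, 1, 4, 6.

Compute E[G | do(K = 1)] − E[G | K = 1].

Every unit gets K=1 under the intervention. G values become 0, 0, 3, 5; E[G|do(K=1)] = 2.
E[G|K=1] averages over only the 3 units with K=1 (N = 0, 1, 4): G = 0, 0, 3, mean 1.
Difference = 2 − 1 = 1.

1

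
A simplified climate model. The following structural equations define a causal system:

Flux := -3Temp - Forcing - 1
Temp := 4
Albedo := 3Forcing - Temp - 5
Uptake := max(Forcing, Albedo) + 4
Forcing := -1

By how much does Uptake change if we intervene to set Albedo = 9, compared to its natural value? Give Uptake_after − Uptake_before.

do(Albedo=9) replaces the equation Albedo := 3Forcing - Temp - 5 with the constant Albedo = 9.
Uptake = max(Forcing, Albedo) + 4  [with Forcing=-1, Albedo=9]  = 13
Without intervention: Albedo = 3Forcing - Temp - 5  [with Forcing=-1, Temp=4]  = -12; Uptake = max(Forcing, Albedo) + 4  [with Forcing=-1, Albedo=-12]  = 3.
Change = 13 − 3 = 10.

10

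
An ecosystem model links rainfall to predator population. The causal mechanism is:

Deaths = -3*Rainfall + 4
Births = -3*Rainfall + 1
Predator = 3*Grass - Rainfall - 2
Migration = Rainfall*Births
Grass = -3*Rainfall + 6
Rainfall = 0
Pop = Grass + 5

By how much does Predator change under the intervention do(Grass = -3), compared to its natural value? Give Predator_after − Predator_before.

The intervention breaks the incoming arrows to Grass: Grass = -3*Rainfall + 6 no longer applies, and Grass = -3.
Predator = 3*Grass - Rainfall - 2  [with Grass=-3, Rainfall=0]  = -11
Without intervention: Grass = -3*Rainfall + 6  [with Rainfall=0]  = 6; Predator = 3*Grass - Rainfall - 2  [with Grass=6, Rainfall=0]  = 16.
Change = -11 − 16 = -27.

-27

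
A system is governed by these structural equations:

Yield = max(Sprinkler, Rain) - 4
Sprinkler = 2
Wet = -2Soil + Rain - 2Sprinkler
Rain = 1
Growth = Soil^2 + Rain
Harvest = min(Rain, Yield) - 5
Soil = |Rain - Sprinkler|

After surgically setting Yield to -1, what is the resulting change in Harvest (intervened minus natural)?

Intervening sets Yield = -1 and removes its equation (Yield = max(Sprinkler, Rain) - 4).
Harvest = min(Rain, Yield) - 5  [with Rain=1, Yield=-1]  = -6
Without intervention: Yield = max(Sprinkler, Rain) - 4  [with Sprinkler=2, Rain=1]  = -2; Harvest = min(Rain, Yield) - 5  [with Rain=1, Yield=-2]  = -7.
Change = -6 − (-7) = 1.

1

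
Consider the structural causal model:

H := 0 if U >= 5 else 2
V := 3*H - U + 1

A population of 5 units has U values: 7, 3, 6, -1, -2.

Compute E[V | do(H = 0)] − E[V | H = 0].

Under do(H=0), H's equation is replaced by H=0 for every unit. Per-unit V: -6, -2, -5, 2, 3. Mean = -1.6.
Conditioning on H=0 selects the 2 unit(s) with U ∈ {7, 6}. Their V values: -6, -5. Mean = -5.5.
Difference = -1.6 − (-5.5) = 3.9.

3.9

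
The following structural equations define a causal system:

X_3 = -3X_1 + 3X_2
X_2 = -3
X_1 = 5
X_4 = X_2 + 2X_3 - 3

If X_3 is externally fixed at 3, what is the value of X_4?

The intervention breaks the incoming arrows to X_3: X_3 = -3X_1 + 3X_2 no longer applies, and X_3 = 3.
X_4 = X_2 + 2X_3 - 3  [with X_2=-3, X_3=3]  = 0

0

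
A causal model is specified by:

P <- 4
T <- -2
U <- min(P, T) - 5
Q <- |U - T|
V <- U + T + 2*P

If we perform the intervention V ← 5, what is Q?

5

The intervention breaks the incoming arrows to V: V <- U + T + 2*P no longer applies, and V = 5.
Since Q is not a descendant of the intervened variable, it is unaffected.
U = min(P, T) - 5  [with P=4, T=-2]  = -7
Q = |U - T|  [with U=-7, T=-2]  = 5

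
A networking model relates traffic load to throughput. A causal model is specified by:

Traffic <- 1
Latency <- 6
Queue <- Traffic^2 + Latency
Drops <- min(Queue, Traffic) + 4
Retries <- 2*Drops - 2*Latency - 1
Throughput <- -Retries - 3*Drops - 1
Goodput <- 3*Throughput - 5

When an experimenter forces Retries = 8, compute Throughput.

-24

The intervention breaks the incoming arrows to Retries: Retries <- 2*Drops - 2*Latency - 1 no longer applies, and Retries = 8.
Queue = Traffic^2 + Latency  [with Traffic=1, Latency=6]  = 7
Drops = min(Queue, Traffic) + 4  [with Queue=7, Traffic=1]  = 5
Throughput = -Retries - 3*Drops - 1  [with Retries=8, Drops=5]  = -24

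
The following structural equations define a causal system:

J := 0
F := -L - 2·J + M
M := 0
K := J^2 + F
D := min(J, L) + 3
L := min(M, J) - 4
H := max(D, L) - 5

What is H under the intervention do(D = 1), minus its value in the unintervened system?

2

Intervening sets D = 1 and removes its equation (D := min(J, L) + 3).
L = min(M, J) - 4  [with M=0, J=0]  = -4
H = max(D, L) - 5  [with D=1, L=-4]  = -4
Without intervention: L = min(M, J) - 4  [with M=0, J=0]  = -4; D = min(J, L) + 3  [with J=0, L=-4]  = -1; H = max(D, L) - 5  [with D=-1, L=-4]  = -6.
Change = -4 − (-6) = 2.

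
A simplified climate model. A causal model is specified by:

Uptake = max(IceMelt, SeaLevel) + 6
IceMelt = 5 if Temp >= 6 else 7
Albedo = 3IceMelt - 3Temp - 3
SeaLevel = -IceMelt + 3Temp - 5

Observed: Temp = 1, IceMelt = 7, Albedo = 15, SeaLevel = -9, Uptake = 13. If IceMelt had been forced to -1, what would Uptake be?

do(IceMelt=-1) replaces the equation IceMelt = 5 if Temp >= 6 else 7 with the constant IceMelt = -1.
SeaLevel = -IceMelt + 3Temp - 5  [with IceMelt=-1, Temp=1]  = -1
Uptake = max(IceMelt, SeaLevel) + 6  [with IceMelt=-1, SeaLevel=-1]  = 5

5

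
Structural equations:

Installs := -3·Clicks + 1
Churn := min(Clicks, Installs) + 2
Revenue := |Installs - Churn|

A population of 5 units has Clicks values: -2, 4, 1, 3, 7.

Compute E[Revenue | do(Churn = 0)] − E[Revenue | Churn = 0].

do(Churn=0) breaks Churn's dependence on Clicks. With Churn=0 fixed, Revenue across the units is 7, 11, 2, 8, 20, mean 9.6.
E[Revenue|Churn=0] averages over only the 2 units with Churn=0 (Clicks = -2, 1): Revenue = 7, 2, mean 4.5.
Difference = 9.6 − 4.5 = 5.1.

5.1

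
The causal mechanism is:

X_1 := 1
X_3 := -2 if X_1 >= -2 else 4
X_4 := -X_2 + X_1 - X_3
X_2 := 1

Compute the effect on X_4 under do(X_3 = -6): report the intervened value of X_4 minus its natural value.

4

The intervention breaks the incoming arrows to X_3: X_3 := -2 if X_1 >= -2 else 4 no longer applies, and X_3 = -6.
X_4 = -X_2 + X_1 - X_3  [with X_2=1, X_1=1, X_3=-6]  = 6
Without intervention: X_3 = -2 if X_1 >= -2 else 4  [with X_1=1]  = -2; X_4 = -X_2 + X_1 - X_3  [with X_2=1, X_1=1, X_3=-2]  = 2.
Change = 6 − 2 = 4.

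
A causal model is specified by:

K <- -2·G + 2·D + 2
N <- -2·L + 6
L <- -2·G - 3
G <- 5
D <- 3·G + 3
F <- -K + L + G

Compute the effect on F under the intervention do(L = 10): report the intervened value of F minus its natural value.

do(L=10) replaces the equation L <- -2·G - 3 with the constant L = 10.
D = 3·G + 3  [with G=5]  = 18
K = -2·G + 2·D + 2  [with G=5, D=18]  = 28
F = -K + L + G  [with K=28, L=10, G=5]  = -13
Without intervention: L = -2·G - 3  [with G=5]  = -13; D = 3·G + 3  [with G=5]  = 18; K = -2·G + 2·D + 2  [with G=5, D=18]  = 28; F = -K + L + G  [with K=28, L=-13, G=5]  = -36.
Change = -13 − (-36) = 23.

23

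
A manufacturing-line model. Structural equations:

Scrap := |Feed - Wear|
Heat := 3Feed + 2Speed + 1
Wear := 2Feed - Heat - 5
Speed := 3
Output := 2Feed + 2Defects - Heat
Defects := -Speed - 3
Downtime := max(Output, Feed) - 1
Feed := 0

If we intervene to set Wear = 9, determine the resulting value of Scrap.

9

Under do(Wear=9), the mechanism Wear := 2Feed - Heat - 5 is discarded; Wear is fixed at 9.
Scrap = |Feed - Wear|  [with Feed=0, Wear=9]  = 9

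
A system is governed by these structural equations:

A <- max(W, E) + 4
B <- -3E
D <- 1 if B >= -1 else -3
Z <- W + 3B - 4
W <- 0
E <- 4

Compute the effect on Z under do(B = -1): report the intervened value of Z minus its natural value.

The intervention breaks the incoming arrows to B: B <- -3E no longer applies, and B = -1.
Z = W + 3B - 4  [with W=0, B=-1]  = -7
Without intervention: B = -3E  [with E=4]  = -12; Z = W + 3B - 4  [with W=0, B=-12]  = -40.
Change = -7 − (-40) = 33.

33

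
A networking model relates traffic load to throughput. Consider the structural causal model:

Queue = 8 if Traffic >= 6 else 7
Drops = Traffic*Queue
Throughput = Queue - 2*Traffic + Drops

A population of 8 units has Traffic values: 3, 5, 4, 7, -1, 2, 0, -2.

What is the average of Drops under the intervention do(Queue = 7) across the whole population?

15.75

The intervention sets Queue=7 in all 8 units regardless of Traffic. Recomputing Drops per unit gives 21, 35, 28, 49, -7, 14, 0, -14; average 15.75.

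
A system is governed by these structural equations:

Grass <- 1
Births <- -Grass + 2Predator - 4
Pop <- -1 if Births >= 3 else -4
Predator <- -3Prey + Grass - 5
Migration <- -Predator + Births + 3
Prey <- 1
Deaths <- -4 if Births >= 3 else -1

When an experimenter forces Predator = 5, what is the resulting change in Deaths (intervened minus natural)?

do(Predator=5) replaces the equation Predator <- -3Prey + Grass - 5 with the constant Predator = 5.
Births = -Grass + 2Predator - 4  [with Grass=1, Predator=5]  = 5
Deaths = -4 if Births >= 3 else -1  [with Births=5]  = -4
Without intervention: Predator = -3Prey + Grass - 5  [with Prey=1, Grass=1]  = -7; Births = -Grass + 2Predator - 4  [with Grass=1, Predator=-7]  = -19; Deaths = -4 if Births >= 3 else -1  [with Births=-19]  = -1.
Change = -4 − (-1) = -3.

-3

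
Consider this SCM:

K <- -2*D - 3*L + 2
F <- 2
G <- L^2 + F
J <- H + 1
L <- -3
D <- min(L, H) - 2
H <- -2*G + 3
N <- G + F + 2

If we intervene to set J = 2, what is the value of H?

-19

do(J=2) replaces the equation J <- H + 1 with the constant J = 2.
Since H is not a descendant of the intervened variable, it is unaffected.
G = L^2 + F  [with L=-3, F=2]  = 11
H = -2*G + 3  [with G=11]  = -19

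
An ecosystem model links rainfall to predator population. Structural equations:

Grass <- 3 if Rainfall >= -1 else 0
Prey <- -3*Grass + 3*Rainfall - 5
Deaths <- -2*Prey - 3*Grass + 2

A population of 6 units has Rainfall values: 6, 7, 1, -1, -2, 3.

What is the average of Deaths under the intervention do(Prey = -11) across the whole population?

16.5

Under do(Prey=-11), Prey's equation is replaced by Prey=-11 for every unit. Per-unit Deaths: 15, 15, 15, 15, 24, 15. Mean = 16.5.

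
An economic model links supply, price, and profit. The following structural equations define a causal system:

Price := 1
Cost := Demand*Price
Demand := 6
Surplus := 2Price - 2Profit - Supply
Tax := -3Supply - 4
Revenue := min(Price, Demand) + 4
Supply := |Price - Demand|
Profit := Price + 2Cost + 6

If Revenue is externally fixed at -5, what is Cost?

6

The intervention breaks the incoming arrows to Revenue: Revenue := min(Price, Demand) + 4 no longer applies, and Revenue = -5.
Since Cost is not a descendant of the intervened variable, it is unaffected.
Cost = Demand*Price  [with Demand=6, Price=1]  = 6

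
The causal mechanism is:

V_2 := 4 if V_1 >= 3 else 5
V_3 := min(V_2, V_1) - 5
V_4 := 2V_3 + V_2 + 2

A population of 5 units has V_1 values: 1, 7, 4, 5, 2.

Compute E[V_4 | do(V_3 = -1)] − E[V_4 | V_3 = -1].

The intervention sets V_3=-1 in all 5 units regardless of V_1. Recomputing V_4 per unit gives 5, 4, 4, 4, 5; average 4.4.
E[V_4|V_3=-1] averages over only the 3 units with V_3=-1 (V_1 = 7, 4, 5): V_4 = 4, 4, 4, mean 4.
Difference = 4.4 − 4 = 0.4.

0.4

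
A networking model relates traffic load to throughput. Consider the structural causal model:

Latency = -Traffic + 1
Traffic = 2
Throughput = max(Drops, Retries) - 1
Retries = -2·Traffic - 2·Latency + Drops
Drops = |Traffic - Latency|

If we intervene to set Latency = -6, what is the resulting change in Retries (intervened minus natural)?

15

Under do(Latency=-6), the mechanism Latency = -Traffic + 1 is discarded; Latency is fixed at -6.
Drops = |Traffic - Latency|  [with Traffic=2, Latency=-6]  = 8
Retries = -2·Traffic - 2·Latency + Drops  [with Traffic=2, Latency=-6, Drops=8]  = 16
Without intervention: Latency = -Traffic + 1  [with Traffic=2]  = -1; Drops = |Traffic - Latency|  [with Traffic=2, Latency=-1]  = 3; Retries = -2·Traffic - 2·Latency + Drops  [with Traffic=2, Latency=-1, Drops=3]  = 1.
Change = 16 − 1 = 15.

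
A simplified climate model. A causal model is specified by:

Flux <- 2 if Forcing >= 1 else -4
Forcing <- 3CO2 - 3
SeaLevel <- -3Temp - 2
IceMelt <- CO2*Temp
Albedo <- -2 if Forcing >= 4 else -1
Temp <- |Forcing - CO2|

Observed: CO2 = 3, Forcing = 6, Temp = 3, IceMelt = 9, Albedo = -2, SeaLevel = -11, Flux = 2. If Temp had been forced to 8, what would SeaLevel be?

-26

The intervention breaks the incoming arrows to Temp: Temp <- |Forcing - CO2| no longer applies, and Temp = 8.
SeaLevel = -3Temp - 2  [with Temp=8]  = -26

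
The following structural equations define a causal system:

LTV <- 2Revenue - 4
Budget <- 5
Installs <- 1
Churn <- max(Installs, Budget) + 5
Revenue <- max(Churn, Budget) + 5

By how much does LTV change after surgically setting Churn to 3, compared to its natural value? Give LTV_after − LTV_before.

do(Churn=3) replaces the equation Churn <- max(Installs, Budget) + 5 with the constant Churn = 3.
Revenue = max(Churn, Budget) + 5  [with Churn=3, Budget=5]  = 10
LTV = 2Revenue - 4  [with Revenue=10]  = 16
Without intervention: Churn = max(Installs, Budget) + 5  [with Installs=1, Budget=5]  = 10; Revenue = max(Churn, Budget) + 5  [with Churn=10, Budget=5]  = 15; LTV = 2Revenue - 4  [with Revenue=15]  = 26.
Change = 16 − 26 = -10.

-10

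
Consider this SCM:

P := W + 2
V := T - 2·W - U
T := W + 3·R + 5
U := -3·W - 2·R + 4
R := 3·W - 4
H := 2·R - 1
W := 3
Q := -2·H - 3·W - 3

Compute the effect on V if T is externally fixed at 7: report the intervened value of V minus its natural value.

The intervention breaks the incoming arrows to T: T := W + 3·R + 5 no longer applies, and T = 7.
R = 3·W - 4  [with W=3]  = 5
U = -3·W - 2·R + 4  [with W=3, R=5]  = -15
V = T - 2·W - U  [with T=7, W=3, U=-15]  = 16
Without intervention: R = 3·W - 4  [with W=3]  = 5; U = -3·W - 2·R + 4  [with W=3, R=5]  = -15; T = W + 3·R + 5  [with W=3, R=5]  = 23; V = T - 2·W - U  [with T=23, W=3, U=-15]  = 32.
Change = 16 − 32 = -16.

-16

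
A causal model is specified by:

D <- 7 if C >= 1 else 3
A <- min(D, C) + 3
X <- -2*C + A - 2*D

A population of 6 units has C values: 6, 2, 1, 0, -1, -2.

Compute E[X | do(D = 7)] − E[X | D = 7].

2

Every unit gets D=7 under the intervention. X values become -17, -13, -12, -11, -10, -9; E[X|do(D=7)] = -12.
E[X|D=7] averages over only the 3 units with D=7 (C = 6, 2, 1): X = -17, -13, -12, mean -14.
Difference = -12 − (-14) = 2.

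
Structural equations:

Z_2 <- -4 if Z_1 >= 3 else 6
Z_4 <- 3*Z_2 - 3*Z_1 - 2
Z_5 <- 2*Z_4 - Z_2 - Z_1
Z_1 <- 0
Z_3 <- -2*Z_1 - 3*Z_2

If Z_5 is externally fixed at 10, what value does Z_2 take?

6

Under do(Z_5=10), the mechanism Z_5 <- 2*Z_4 - Z_2 - Z_1 is discarded; Z_5 is fixed at 10.
No directed path runs from Z_5 to Z_2, so Z_2 keeps its natural value.
Z_2 = -4 if Z_1 >= 3 else 6  [with Z_1=0]  = 6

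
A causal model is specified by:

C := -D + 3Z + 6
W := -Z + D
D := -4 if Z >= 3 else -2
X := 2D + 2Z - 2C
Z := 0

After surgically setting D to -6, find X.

-36

do(D=-6) replaces the equation D := -4 if Z >= 3 else -2 with the constant D = -6.
C = -D + 3Z + 6  [with D=-6, Z=0]  = 12
X = 2D + 2Z - 2C  [with D=-6, Z=0, C=12]  = -36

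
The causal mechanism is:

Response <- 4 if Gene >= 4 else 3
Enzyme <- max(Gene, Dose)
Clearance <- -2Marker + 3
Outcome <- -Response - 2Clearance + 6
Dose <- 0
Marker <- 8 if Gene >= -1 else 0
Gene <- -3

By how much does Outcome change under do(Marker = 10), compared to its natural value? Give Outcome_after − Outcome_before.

The intervention breaks the incoming arrows to Marker: Marker <- 8 if Gene >= -1 else 0 no longer applies, and Marker = 10.
Response = 4 if Gene >= 4 else 3  [with Gene=-3]  = 3
Clearance = -2Marker + 3  [with Marker=10]  = -17
Outcome = -Response - 2Clearance + 6  [with Response=3, Clearance=-17]  = 37
Without intervention: Marker = 8 if Gene >= -1 else 0  [with Gene=-3]  = 0; Response = 4 if Gene >= 4 else 3  [with Gene=-3]  = 3; Clearance = -2Marker + 3  [with Marker=0]  = 3; Outcome = -Response - 2Clearance + 6  [with Response=3, Clearance=3]  = -3.
Change = 37 − (-3) = 40.

40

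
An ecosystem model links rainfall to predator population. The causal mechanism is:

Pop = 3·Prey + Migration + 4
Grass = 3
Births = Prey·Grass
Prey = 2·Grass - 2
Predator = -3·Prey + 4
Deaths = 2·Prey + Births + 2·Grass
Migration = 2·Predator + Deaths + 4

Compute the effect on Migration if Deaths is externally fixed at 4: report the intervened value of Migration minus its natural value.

The intervention breaks the incoming arrows to Deaths: Deaths = 2·Prey + Births + 2·Grass no longer applies, and Deaths = 4.
Prey = 2·Grass - 2  [with Grass=3]  = 4
Predator = -3·Prey + 4  [with Prey=4]  = -8
Migration = 2·Predator + Deaths + 4  [with Predator=-8, Deaths=4]  = -8
Without intervention: Prey = 2·Grass - 2  [with Grass=3]  = 4; Predator = -3·Prey + 4  [with Prey=4]  = -8; Births = Prey·Grass  [with Prey=4, Grass=3]  = 12; Deaths = 2·Prey + Births + 2·Grass  [with Prey=4, Births=12, Grass=3]  = 26; Migration = 2·Predator + Deaths + 4  [with Predator=-8, Deaths=26]  = 14.
Change = -8 − 14 = -22.

-22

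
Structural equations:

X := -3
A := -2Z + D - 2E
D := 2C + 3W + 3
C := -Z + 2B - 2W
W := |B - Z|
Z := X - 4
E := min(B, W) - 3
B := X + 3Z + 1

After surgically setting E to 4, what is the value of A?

-85

Intervening sets E = 4 and removes its equation (E := min(B, W) - 3).
Z = X - 4  [with X=-3]  = -7
B = X + 3Z + 1  [with X=-3, Z=-7]  = -23
W = |B - Z|  [with B=-23, Z=-7]  = 16
C = -Z + 2B - 2W  [with Z=-7, B=-23, W=16]  = -71
D = 2C + 3W + 3  [with C=-71, W=16]  = -91
A = -2Z + D - 2E  [with Z=-7, D=-91, E=4]  = -85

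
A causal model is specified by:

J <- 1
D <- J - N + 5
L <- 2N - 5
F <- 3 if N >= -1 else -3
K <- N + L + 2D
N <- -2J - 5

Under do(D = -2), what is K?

Intervening sets D = -2 and removes its equation (D <- J - N + 5).
N = -2J - 5  [with J=1]  = -7
L = 2N - 5  [with N=-7]  = -19
K = N + L + 2D  [with N=-7, L=-19, D=-2]  = -30

-30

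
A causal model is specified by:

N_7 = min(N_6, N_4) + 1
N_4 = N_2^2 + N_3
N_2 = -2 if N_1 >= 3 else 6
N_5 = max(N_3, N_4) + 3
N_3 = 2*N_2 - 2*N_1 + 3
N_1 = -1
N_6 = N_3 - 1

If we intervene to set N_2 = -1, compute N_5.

7

do(N_2=-1) replaces the equation N_2 = -2 if N_1 >= 3 else 6 with the constant N_2 = -1.
N_3 = 2*N_2 - 2*N_1 + 3  [with N_2=-1, N_1=-1]  = 3
N_4 = N_2^2 + N_3  [with N_2=-1, N_3=3]  = 4
N_5 = max(N_3, N_4) + 3  [with N_3=3, N_4=4]  = 7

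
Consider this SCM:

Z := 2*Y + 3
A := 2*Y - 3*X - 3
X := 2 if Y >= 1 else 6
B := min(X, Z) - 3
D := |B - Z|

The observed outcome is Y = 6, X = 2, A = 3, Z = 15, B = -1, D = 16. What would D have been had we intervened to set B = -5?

20

The intervention breaks the incoming arrows to B: B := min(X, Z) - 3 no longer applies, and B = -5.
Z = 2*Y + 3  [with Y=6]  = 15
D = |B - Z|  [with B=-5, Z=15]  = 20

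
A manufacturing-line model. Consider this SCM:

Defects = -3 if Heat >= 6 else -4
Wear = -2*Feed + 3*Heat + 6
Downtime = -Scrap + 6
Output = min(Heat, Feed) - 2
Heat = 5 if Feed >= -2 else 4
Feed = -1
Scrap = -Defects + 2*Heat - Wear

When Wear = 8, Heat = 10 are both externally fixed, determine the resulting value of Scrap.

Setting Wear = 8, Heat = 10 by intervention discards those variables' equations.
Defects = -3 if Heat >= 6 else -4  [with Heat=10]  = -3
Scrap = -Defects + 2*Heat - Wear  [with Defects=-3, Heat=10, Wear=8]  = 15

15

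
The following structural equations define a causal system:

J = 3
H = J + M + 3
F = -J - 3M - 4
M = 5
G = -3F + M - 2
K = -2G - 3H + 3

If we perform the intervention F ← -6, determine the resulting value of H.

11

The intervention breaks the incoming arrows to F: F = -J - 3M - 4 no longer applies, and F = -6.
H is not downstream of the intervention, so its value is determined by the original equations.
H = J + M + 3  [with J=3, M=5]  = 11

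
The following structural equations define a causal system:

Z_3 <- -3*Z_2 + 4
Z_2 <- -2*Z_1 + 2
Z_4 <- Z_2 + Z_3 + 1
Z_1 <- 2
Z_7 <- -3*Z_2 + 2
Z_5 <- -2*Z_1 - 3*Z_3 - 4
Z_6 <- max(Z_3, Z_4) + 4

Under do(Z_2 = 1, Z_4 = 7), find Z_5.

Setting Z_2 = 1, Z_4 = 7 by intervention discards those variables' equations.
Z_3 = -3*Z_2 + 4  [with Z_2=1]  = 1
Z_5 = -2*Z_1 - 3*Z_3 - 4  [with Z_1=2, Z_3=1]  = -11

-11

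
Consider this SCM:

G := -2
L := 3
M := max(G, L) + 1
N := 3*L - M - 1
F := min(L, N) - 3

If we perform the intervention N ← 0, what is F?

Intervening sets N = 0 and removes its equation (N := 3*L - M - 1).
F = min(L, N) - 3  [with L=3, N=0]  = -3

-3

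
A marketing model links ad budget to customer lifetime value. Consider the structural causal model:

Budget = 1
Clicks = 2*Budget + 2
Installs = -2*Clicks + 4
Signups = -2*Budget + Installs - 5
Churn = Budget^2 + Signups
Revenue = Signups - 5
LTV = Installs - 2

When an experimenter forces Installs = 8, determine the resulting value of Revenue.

The intervention breaks the incoming arrows to Installs: Installs = -2*Clicks + 4 no longer applies, and Installs = 8.
Signups = -2*Budget + Installs - 5  [with Budget=1, Installs=8]  = 1
Revenue = Signups - 5  [with Signups=1]  = -4

-4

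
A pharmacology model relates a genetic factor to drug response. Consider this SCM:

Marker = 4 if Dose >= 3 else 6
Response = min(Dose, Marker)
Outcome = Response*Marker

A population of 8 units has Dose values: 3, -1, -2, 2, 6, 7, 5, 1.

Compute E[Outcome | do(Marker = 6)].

15

do(Marker=6) breaks Marker's dependence on Dose. With Marker=6 fixed, Outcome across the units is 18, -6, -12, 12, 36, 36, 30, 6, mean 15.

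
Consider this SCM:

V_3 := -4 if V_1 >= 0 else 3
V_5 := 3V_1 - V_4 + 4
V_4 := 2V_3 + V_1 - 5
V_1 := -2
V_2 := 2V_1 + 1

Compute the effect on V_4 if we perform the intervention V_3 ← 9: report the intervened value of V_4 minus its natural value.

12

The intervention breaks the incoming arrows to V_3: V_3 := -4 if V_1 >= 0 else 3 no longer applies, and V_3 = 9.
V_4 = 2V_3 + V_1 - 5  [with V_3=9, V_1=-2]  = 11
Without intervention: V_3 = -4 if V_1 >= 0 else 3  [with V_1=-2]  = 3; V_4 = 2V_3 + V_1 - 5  [with V_3=3, V_1=-2]  = -1.
Change = 11 − (-1) = 12.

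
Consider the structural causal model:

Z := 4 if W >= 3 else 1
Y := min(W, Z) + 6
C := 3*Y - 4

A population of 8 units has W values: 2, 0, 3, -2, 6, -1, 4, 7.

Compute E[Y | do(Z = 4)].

The intervention sets Z=4 in all 8 units regardless of W. Recomputing Y per unit gives 8, 6, 9, 4, 10, 5, 10, 10; average 7.75.

7.75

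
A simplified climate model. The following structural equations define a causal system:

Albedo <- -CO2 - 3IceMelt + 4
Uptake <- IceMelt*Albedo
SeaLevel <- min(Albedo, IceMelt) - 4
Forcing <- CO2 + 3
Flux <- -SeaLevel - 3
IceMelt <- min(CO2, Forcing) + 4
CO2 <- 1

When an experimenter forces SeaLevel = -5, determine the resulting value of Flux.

2

The intervention breaks the incoming arrows to SeaLevel: SeaLevel <- min(Albedo, IceMelt) - 4 no longer applies, and SeaLevel = -5.
Flux = -SeaLevel - 3  [with SeaLevel=-5]  = 2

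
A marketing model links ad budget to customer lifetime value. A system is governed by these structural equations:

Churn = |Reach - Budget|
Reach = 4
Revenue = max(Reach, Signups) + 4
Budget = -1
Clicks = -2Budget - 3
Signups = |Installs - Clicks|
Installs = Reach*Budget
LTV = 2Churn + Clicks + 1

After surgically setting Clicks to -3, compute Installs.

The intervention breaks the incoming arrows to Clicks: Clicks = -2Budget - 3 no longer applies, and Clicks = -3.
Installs is not downstream of the intervention, so its value is determined by the original equations.
Installs = Reach*Budget  [with Reach=4, Budget=-1]  = -4

-4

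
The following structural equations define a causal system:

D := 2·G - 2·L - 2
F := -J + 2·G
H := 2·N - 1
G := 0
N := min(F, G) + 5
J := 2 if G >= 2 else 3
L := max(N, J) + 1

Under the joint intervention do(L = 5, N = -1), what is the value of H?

-3

Setting L = 5, N = -1 by intervention discards those variables' equations.
H = 2·N - 1  [with N=-1]  = -3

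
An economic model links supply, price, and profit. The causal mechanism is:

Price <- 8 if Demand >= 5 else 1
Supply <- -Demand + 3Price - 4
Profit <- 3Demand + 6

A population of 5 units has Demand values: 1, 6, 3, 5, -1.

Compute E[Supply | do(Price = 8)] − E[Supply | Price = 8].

2.7

Every unit gets Price=8 under the intervention. Supply values become 19, 14, 17, 15, 21; E[Supply|do(Price=8)] = 17.2.
Conditioning on Price=8 selects the 2 unit(s) with Demand ∈ {6, 5}. Their Supply values: 14, 15. Mean = 14.5.
Difference = 17.2 − 14.5 = 2.7.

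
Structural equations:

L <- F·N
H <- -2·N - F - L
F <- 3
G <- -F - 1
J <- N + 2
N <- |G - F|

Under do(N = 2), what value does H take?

-13

do(N=2) replaces the equation N <- |G - F| with the constant N = 2.
L = F·N  [with F=3, N=2]  = 6
H = -2·N - F - L  [with N=2, F=3, L=6]  = -13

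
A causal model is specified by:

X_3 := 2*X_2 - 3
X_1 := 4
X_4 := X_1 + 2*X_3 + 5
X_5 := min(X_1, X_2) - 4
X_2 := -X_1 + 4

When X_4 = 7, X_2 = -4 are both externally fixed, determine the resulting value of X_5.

The joint intervention fixes X_4 = 7, X_2 = -4, removing each variable's own equation.
X_5 = min(X_1, X_2) - 4  [with X_1=4, X_2=-4]  = -8

-8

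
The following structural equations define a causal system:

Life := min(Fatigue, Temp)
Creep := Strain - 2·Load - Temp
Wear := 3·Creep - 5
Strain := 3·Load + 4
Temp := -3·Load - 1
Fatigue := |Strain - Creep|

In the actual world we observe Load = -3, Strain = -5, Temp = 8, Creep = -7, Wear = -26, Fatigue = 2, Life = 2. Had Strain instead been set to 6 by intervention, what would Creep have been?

4

Under do(Strain=6), the mechanism Strain := 3·Load + 4 is discarded; Strain is fixed at 6.
Temp = -3·Load - 1  [with Load=-3]  = 8
Creep = Strain - 2·Load - Temp  [with Strain=6, Load=-3, Temp=8]  = 4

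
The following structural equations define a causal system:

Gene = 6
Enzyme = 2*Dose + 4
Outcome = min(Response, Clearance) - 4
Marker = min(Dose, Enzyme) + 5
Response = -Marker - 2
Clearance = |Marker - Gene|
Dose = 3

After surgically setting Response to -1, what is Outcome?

-5

Under do(Response=-1), the mechanism Response = -Marker - 2 is discarded; Response is fixed at -1.
Enzyme = 2*Dose + 4  [with Dose=3]  = 10
Marker = min(Dose, Enzyme) + 5  [with Dose=3, Enzyme=10]  = 8
Clearance = |Marker - Gene|  [with Marker=8, Gene=6]  = 2
Outcome = min(Response, Clearance) - 4  [with Response=-1, Clearance=2]  = -5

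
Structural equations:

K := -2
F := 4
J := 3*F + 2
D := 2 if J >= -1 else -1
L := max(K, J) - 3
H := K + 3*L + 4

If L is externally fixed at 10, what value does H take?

32

The intervention breaks the incoming arrows to L: L := max(K, J) - 3 no longer applies, and L = 10.
H = K + 3*L + 4  [with K=-2, L=10]  = 32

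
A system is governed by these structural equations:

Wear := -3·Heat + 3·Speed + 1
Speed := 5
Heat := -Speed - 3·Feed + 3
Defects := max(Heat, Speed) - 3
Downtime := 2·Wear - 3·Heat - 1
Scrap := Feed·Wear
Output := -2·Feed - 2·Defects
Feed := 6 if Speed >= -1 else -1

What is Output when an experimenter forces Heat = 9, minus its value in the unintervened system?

The intervention breaks the incoming arrows to Heat: Heat := -Speed - 3·Feed + 3 no longer applies, and Heat = 9.
Feed = 6 if Speed >= -1 else -1  [with Speed=5]  = 6
Defects = max(Heat, Speed) - 3  [with Heat=9, Speed=5]  = 6
Output = -2·Feed - 2·Defects  [with Feed=6, Defects=6]  = -24
Without intervention: Feed = 6 if Speed >= -1 else -1  [with Speed=5]  = 6; Heat = -Speed - 3·Feed + 3  [with Speed=5, Feed=6]  = -20; Defects = max(Heat, Speed) - 3  [with Heat=-20, Speed=5]  = 2; Output = -2·Feed - 2·Defects  [with Feed=6, Defects=2]  = -16.
Change = -24 − (-16) = -8.

-8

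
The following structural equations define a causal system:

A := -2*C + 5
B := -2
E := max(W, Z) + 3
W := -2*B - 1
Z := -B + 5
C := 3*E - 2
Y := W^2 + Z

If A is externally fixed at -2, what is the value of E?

10

do(A=-2) replaces the equation A := -2*C + 5 with the constant A = -2.
No directed path runs from A to E, so E keeps its natural value.
W = -2*B - 1  [with B=-2]  = 3
Z = -B + 5  [with B=-2]  = 7
E = max(W, Z) + 3  [with W=3, Z=7]  = 10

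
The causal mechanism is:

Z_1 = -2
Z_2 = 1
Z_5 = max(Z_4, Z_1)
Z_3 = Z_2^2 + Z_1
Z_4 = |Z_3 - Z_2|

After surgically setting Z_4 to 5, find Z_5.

5

Intervening sets Z_4 = 5 and removes its equation (Z_4 = |Z_3 - Z_2|).
Z_5 = max(Z_4, Z_1)  [with Z_4=5, Z_1=-2]  = 5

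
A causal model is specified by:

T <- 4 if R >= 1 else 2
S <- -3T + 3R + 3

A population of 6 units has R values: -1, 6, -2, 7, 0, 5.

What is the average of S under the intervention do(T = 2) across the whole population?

4.5

do(T=2) breaks T's dependence on R. With T=2 fixed, S across the units is -6, 15, -9, 18, -3, 12, mean 4.5.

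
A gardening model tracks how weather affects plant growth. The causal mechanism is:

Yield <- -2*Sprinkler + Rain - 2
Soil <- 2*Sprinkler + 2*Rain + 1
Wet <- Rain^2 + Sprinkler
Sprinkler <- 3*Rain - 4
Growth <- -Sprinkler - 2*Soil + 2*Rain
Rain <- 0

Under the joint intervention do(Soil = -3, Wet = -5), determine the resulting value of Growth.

10

Setting Soil = -3, Wet = -5 by intervention discards those variables' equations.
Sprinkler = 3*Rain - 4  [with Rain=0]  = -4
Growth = -Sprinkler - 2*Soil + 2*Rain  [with Sprinkler=-4, Soil=-3, Rain=0]  = 10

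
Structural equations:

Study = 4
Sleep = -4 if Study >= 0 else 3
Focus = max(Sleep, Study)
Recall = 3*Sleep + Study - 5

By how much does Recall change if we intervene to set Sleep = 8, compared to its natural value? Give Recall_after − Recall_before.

36

Under do(Sleep=8), the mechanism Sleep = -4 if Study >= 0 else 3 is discarded; Sleep is fixed at 8.
Recall = 3*Sleep + Study - 5  [with Sleep=8, Study=4]  = 23
Without intervention: Sleep = -4 if Study >= 0 else 3  [with Study=4]  = -4; Recall = 3*Sleep + Study - 5  [with Sleep=-4, Study=4]  = -13.
Change = 23 − (-13) = 36.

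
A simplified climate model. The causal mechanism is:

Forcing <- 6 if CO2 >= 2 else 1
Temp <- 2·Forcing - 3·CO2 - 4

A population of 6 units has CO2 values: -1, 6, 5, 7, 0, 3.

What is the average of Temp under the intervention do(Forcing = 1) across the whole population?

-12

Under do(Forcing=1), Forcing's equation is replaced by Forcing=1 for every unit. Per-unit Temp: 1, -20, -17, -23, -2, -11. Mean = -12.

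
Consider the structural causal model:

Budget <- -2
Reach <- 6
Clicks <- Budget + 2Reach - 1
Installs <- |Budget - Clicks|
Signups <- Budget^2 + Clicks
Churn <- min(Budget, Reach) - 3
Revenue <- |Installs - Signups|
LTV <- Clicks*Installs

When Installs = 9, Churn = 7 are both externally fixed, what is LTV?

Under do(Installs = 9, Churn = 7), each intervened variable's structural equation is replaced by its fixed value.
Clicks = Budget + 2Reach - 1  [with Budget=-2, Reach=6]  = 9
LTV = Clicks*Installs  [with Clicks=9, Installs=9]  = 81

81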